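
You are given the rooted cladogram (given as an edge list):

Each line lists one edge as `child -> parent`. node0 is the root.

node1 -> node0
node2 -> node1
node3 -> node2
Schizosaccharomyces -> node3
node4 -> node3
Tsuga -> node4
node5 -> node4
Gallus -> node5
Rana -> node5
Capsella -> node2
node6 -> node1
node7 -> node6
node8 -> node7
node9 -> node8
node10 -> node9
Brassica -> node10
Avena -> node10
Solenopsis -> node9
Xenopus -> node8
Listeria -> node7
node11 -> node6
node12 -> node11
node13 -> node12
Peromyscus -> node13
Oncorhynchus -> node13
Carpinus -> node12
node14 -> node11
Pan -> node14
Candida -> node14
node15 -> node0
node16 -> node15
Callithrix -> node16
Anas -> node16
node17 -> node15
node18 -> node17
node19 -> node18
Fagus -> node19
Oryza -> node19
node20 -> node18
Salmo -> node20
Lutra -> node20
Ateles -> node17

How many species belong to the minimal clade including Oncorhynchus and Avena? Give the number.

10

The MRCA of Oncorhynchus and Avena is the node subtending (((((Brassica,Avena),Solenopsis),Xenopus),Listeria),(((Peromyscus,Oncorhynchus),Carpinus),(Pan,Candida))).
That clade contains 10 terminal taxa: Avena, Brassica, Candida, Carpinus, Listeria, Oncorhynchus, Pan, Peromyscus, Solenopsis, Xenopus.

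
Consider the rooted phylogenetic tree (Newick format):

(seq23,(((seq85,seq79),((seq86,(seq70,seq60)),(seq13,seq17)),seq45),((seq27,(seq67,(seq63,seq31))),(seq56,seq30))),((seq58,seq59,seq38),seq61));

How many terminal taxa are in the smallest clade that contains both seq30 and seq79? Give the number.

The MRCA of seq30 and seq79 is the node subtending (((seq85,seq79),((seq86,(seq70,seq60)),(seq13,seq17)),seq45),((seq27,(seq67,(seq63,seq31))),(seq56,seq30))).
That clade contains 14 terminal taxa: seq13, seq17, seq27, seq30, seq31, seq45, seq56, seq60, seq63, seq67, seq70, seq79, seq85, seq86.

14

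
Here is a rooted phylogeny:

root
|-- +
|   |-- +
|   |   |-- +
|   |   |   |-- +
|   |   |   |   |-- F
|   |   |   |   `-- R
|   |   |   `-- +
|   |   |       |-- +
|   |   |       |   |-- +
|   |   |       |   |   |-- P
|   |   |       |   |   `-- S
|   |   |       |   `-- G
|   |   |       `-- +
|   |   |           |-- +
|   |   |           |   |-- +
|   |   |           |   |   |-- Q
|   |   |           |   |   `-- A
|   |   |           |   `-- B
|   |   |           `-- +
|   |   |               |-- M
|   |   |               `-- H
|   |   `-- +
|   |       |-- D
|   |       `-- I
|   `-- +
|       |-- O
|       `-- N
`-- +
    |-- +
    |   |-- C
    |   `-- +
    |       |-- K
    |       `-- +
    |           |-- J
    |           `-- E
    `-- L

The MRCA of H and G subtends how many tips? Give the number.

8

The MRCA of H and G is the node subtending (((P,S),G),(((Q,A),B),(M,H))).
That clade contains 8 terminal taxa: A, B, G, H, M, P, Q, S.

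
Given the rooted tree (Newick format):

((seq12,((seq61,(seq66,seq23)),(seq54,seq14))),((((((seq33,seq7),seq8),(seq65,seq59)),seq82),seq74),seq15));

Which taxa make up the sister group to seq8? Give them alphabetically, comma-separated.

seq8 attaches to the tree at the node subtending ((seq33,seq7),seq8).
The other lineage descending from that same node — the sister group — is (seq33,seq7); its 2 tips in alphabetical order are the answer.

seq33, seq7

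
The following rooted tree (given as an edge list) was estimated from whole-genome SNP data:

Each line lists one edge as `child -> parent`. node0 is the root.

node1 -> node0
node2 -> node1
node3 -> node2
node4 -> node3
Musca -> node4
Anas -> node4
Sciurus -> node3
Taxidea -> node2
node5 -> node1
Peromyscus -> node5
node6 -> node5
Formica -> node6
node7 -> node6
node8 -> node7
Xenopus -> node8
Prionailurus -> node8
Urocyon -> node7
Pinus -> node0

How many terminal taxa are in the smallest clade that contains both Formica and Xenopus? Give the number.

The MRCA of Formica and Xenopus is the node subtending (Formica,((Xenopus,Prionailurus),Urocyon)).
That clade contains 4 terminal taxa: Formica, Prionailurus, Urocyon, Xenopus.

4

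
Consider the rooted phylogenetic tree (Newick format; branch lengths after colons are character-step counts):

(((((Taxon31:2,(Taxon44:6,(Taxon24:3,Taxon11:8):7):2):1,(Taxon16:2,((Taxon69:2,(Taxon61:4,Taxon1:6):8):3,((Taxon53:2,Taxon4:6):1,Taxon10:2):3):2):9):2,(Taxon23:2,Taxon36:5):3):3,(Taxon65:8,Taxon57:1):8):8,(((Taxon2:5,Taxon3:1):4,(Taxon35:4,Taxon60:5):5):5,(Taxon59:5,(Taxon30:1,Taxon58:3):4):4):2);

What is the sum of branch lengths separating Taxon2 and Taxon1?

57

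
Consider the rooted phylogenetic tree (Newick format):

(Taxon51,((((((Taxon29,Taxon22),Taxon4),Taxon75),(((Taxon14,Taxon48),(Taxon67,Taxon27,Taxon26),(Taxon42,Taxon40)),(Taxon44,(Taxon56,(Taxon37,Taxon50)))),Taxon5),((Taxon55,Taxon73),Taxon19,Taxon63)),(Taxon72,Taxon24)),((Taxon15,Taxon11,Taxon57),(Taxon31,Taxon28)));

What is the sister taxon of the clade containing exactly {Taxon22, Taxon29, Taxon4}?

Taxon75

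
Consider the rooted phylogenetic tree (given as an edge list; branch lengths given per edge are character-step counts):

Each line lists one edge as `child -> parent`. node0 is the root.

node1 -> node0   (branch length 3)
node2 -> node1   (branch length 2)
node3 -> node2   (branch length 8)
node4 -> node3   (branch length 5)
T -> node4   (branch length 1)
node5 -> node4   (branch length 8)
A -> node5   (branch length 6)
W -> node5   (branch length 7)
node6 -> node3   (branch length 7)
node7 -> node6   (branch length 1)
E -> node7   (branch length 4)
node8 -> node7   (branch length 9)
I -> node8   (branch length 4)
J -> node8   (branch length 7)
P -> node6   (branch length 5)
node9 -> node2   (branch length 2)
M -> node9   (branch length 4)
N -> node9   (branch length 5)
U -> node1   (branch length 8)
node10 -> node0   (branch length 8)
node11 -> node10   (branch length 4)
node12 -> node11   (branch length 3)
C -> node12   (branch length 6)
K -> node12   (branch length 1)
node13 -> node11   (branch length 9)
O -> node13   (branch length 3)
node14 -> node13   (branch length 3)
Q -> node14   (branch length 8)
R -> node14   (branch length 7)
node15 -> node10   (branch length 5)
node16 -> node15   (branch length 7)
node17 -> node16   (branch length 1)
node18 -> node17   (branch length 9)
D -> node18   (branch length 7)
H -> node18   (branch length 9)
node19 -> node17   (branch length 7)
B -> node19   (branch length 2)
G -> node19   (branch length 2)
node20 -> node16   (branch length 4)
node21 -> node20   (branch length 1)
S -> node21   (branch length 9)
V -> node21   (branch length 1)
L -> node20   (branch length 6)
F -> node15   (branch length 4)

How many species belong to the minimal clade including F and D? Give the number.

The MRCA of F and D is the node subtending ((((D,H),(B,G)),((S,V),L)),F).
That clade contains 8 terminal taxa: B, D, F, G, H, L, S, V.

8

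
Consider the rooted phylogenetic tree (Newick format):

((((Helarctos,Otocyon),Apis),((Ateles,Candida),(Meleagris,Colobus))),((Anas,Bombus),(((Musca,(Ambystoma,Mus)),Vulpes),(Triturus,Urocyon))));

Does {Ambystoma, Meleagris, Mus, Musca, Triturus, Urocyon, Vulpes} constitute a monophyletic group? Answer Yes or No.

No

The MRCA of the listed taxa is the root, so the smallest clade containing them is the whole tree.
That clade also contains Anas, Apis, Ateles, Bombus, Candida, Colobus, Helarctos, Otocyon, which are not in the proposed group, so the group is not monophyletic.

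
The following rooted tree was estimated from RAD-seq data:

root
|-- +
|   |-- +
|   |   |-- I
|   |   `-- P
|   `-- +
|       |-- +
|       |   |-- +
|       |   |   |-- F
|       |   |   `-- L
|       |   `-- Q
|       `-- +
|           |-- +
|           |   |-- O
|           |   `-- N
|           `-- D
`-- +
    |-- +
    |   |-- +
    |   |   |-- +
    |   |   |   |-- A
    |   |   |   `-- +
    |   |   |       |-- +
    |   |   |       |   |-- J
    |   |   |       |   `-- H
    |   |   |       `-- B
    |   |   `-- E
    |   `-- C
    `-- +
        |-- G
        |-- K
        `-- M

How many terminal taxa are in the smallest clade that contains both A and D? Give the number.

17

The MRCA of A and D is the root, so the clade is the entire tree.
That clade contains 17 terminal taxa: A, B, C, D, E, F, G, H, I, J, K, L, M, N, O, P, Q.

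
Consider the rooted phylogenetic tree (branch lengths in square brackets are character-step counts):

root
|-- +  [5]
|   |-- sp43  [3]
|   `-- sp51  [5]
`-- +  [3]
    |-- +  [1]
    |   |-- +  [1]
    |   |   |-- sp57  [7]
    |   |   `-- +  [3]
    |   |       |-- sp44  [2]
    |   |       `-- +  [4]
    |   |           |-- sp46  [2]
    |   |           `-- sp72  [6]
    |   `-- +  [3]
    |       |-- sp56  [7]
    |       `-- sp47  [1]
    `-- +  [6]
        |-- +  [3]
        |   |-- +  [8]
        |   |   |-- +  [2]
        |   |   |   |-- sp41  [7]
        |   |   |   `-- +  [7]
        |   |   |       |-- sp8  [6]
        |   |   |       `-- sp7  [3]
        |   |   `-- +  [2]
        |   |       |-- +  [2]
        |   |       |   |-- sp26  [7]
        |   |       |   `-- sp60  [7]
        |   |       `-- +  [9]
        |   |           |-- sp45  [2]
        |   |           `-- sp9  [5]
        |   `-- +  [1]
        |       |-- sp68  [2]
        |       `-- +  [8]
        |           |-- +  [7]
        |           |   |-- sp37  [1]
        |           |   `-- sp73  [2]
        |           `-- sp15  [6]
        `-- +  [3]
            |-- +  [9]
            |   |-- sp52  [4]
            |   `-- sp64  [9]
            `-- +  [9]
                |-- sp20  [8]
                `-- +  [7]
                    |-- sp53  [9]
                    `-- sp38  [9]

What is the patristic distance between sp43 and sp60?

The path runs sp43 → … → MRCA → … → sp60; the MRCA is the root of the tree.
Branch lengths along that path: 3 + 5 + 3 + 6 + 3 + 8 + 2 + 2 + 7 = 39.

39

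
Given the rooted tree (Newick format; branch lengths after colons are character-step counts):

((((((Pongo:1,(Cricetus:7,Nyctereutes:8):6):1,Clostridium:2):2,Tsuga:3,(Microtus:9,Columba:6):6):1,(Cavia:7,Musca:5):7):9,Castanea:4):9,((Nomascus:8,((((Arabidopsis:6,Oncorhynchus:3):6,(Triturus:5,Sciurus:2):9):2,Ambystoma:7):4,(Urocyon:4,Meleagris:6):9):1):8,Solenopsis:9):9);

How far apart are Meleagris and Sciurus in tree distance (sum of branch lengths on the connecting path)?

The path runs Meleagris → … → MRCA → … → Sciurus; the MRCA is the node subtending ((((Arabidopsis,Oncorhynchus),(Triturus,Sciurus)),Ambystoma),(Urocyon,Meleagris)).
Branch lengths along that path: 6 + 9 + 4 + 2 + 9 + 2 = 32.

32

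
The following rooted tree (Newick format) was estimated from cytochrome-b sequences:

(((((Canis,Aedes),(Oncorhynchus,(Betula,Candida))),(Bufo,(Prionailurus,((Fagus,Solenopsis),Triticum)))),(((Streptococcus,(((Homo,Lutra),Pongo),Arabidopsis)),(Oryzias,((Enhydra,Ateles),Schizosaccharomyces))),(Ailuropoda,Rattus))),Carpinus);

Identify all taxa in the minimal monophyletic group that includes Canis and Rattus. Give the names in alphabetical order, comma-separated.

Tracing Canis: it sits inside (Canis,Aedes).
Tracing Rattus: it sits inside (Ailuropoda,Rattus).
The smallest clade enclosing both is ((((Canis,Aedes),(Oncorhynchus,(Betula,Candida))),(Bufo,(Prionailurus,((Fagus,Solenopsis),Triticum)))),(((Streptococcus,(((Homo,Lutra),Pongo),Arabidopsis)),(Oryzias,((Enhydra,Ateles),Schizosaccharomyces))),(Ailuropoda,Rattus))); the answer is its 21 terminal taxa in alphabetical order.

Aedes, Ailuropoda, Arabidopsis, Ateles, Betula, Bufo, Candida, Canis, Enhydra, Fagus, Homo, Lutra, Oncorhynchus, Oryzias, Pongo, Prionailurus, Rattus, Schizosaccharomyces, Solenopsis, Streptococcus, Triticum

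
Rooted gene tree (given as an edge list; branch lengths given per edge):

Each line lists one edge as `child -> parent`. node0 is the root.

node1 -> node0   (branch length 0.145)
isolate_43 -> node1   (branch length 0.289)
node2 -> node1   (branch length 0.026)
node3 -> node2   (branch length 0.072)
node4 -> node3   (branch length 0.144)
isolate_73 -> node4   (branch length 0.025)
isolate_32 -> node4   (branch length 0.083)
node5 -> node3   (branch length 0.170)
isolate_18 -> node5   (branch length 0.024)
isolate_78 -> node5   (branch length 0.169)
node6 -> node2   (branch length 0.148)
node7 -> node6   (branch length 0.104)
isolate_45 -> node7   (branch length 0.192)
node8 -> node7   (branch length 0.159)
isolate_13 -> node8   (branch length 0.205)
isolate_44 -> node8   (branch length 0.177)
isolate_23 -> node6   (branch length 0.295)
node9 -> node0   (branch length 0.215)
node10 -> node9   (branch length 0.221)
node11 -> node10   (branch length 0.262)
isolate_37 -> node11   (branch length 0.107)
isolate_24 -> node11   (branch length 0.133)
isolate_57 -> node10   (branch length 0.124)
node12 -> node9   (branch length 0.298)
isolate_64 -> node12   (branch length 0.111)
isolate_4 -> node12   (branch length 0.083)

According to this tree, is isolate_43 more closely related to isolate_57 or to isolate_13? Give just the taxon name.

isolate_13

The MRCA of isolate_43 and isolate_13 subtends (isolate_43,(((isolate_73,isolate_32),(isolate_18,isolate_78)),((isolate_45,(isolate_13,isolate_44)),isolate_23))) (9 taxa).
The MRCA of isolate_43 and isolate_57 is the root, subtending the entire tree (14 taxa).
The first is nested inside the second, so isolate_43 shares a more recent common ancestor with isolate_13.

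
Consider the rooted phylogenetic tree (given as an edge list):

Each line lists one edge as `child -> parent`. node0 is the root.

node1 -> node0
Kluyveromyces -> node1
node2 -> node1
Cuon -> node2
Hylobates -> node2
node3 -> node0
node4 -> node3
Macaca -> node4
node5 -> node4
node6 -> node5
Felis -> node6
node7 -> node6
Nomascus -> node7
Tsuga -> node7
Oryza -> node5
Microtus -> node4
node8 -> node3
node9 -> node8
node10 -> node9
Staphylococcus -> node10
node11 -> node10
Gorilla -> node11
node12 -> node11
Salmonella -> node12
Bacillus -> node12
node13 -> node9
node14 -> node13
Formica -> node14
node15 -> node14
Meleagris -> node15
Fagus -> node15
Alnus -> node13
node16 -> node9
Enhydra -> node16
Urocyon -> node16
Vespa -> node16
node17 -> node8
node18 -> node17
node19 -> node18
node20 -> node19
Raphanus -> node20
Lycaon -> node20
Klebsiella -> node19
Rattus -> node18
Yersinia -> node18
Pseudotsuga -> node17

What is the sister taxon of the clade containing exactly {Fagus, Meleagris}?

Formica

The clade containing exactly {Fagus, Meleagris} attaches to the tree at the node subtending (Formica,(Meleagris,Fagus)).
The other lineage descending from that same node — the sister group — is the single tip Formica.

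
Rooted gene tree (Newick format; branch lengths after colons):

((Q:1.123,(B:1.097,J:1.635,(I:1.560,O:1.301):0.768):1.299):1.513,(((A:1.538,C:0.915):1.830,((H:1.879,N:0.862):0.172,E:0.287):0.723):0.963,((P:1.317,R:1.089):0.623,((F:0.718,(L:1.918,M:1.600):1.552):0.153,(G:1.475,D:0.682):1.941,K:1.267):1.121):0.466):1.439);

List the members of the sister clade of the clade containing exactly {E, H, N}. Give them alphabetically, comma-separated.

A, C

The clade containing exactly {E, H, N} attaches to the tree at the node subtending ((A,C),((H,N),E)).
The other lineage descending from that same node — the sister group — is (A,C); its 2 tips in alphabetical order are the answer.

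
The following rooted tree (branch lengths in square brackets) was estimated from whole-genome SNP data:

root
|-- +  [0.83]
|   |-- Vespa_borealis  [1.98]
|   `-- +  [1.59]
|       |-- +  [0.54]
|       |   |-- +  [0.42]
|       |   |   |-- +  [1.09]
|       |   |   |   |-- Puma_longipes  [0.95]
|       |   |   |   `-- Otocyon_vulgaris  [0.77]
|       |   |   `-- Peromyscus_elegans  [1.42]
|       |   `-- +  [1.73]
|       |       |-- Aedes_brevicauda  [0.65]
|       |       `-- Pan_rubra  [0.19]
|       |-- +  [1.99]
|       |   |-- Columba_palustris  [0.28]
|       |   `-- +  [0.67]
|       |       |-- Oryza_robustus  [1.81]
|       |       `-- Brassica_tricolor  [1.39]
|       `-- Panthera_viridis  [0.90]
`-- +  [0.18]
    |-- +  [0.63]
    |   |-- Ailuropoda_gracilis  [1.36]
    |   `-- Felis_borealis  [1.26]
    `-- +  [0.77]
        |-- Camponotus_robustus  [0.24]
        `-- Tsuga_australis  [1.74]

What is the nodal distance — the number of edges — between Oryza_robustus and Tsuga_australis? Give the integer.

The MRCA of Oryza_robustus and Tsuga_australis is the root of the tree.
From Oryza_robustus up to that node: 5 branches. From Tsuga_australis up to the same node: 3 branches. Total: 5 + 3 = 8.

8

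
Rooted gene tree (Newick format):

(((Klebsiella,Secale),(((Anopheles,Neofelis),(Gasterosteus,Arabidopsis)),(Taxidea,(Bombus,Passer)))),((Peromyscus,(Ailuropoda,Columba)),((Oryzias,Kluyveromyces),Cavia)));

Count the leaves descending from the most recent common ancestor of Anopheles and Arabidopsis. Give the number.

4

The MRCA of Anopheles and Arabidopsis is the node subtending ((Anopheles,Neofelis),(Gasterosteus,Arabidopsis)).
That clade contains 4 terminal taxa: Anopheles, Arabidopsis, Gasterosteus, Neofelis.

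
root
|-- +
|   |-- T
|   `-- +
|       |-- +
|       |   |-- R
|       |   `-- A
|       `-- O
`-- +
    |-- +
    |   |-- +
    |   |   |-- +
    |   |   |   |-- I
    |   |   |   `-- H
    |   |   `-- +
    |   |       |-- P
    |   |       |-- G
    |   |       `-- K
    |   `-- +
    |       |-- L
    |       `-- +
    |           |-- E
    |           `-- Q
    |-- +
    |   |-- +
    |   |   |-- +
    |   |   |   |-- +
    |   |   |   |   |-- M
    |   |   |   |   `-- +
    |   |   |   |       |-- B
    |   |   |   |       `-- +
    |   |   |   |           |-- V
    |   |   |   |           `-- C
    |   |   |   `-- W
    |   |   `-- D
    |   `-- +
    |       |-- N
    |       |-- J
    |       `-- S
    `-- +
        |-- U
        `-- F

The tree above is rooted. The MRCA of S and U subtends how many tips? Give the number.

The MRCA of S and U is the node subtending ((((I,H),(P,G,K)),(L,(E,Q))),((((M,(B,(V,C))),W),D),(N,J,S)),(U,F)).
That clade contains 19 terminal taxa: B, C, D, E, F, G, H, I, J, K, L, M, N, P, Q, S, U, V, W.

19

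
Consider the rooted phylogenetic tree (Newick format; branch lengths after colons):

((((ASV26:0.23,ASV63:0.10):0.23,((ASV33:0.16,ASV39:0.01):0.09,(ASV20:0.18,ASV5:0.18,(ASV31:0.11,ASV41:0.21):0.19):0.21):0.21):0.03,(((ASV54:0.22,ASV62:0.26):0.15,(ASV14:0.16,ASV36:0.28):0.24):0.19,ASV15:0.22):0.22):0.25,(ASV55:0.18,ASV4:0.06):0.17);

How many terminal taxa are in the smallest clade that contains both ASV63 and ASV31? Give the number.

8

The MRCA of ASV63 and ASV31 is the node subtending ((ASV26,ASV63),((ASV33,ASV39),(ASV20,ASV5,(ASV31,ASV41)))).
That clade contains 8 terminal taxa: ASV20, ASV26, ASV31, ASV33, ASV39, ASV41, ASV5, ASV63.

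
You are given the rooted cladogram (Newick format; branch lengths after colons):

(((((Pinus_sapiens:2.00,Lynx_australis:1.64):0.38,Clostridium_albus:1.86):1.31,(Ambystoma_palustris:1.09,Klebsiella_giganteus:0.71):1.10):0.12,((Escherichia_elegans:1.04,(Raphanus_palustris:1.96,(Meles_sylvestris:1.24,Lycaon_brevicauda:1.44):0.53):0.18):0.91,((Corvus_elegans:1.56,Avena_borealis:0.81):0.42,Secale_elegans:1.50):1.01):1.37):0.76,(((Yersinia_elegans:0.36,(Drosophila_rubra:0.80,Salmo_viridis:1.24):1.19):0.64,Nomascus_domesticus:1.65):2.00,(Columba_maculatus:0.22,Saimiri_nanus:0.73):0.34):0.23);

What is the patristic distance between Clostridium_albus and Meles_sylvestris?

The path runs Clostridium_albus → … → MRCA → … → Meles_sylvestris; the MRCA is the node subtending ((((Pinus_sapiens,Lynx_australis),Clostridium_albus),(Ambystoma_palustris,Klebsiella_giganteus)),((Escherichia_elegans,(Raphanus_palustris,(Meles_sylvestris,Lycaon_brevicauda))),((Corvus_elegans,Avena_borealis),Secale_elegans))).
Branch lengths along that path: 1.86 + 1.31 + 0.12 + 1.37 + 0.91 + 0.18 + 0.53 + 1.24 = 7.52.

7.52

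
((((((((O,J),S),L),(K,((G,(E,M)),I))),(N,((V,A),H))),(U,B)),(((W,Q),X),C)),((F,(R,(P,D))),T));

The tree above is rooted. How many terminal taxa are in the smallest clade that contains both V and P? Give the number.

The MRCA of V and P is the root, so the clade is the entire tree.
That clade contains 24 terminal taxa: A, B, C, D, E, F, G, H, I, J, K, L, M, N, O, P, Q, R, S, T, U, V, W, X.

24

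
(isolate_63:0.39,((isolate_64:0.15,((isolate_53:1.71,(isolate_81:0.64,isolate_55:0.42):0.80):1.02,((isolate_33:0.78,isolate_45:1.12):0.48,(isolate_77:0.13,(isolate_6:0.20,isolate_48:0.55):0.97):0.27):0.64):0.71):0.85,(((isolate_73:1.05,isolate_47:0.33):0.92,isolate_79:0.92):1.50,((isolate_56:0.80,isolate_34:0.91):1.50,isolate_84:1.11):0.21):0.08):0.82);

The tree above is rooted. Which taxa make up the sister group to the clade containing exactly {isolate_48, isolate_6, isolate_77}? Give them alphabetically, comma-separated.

The clade containing exactly {isolate_48, isolate_6, isolate_77} attaches to the tree at the node subtending ((isolate_33,isolate_45),(isolate_77,(isolate_6,isolate_48))).
The other lineage descending from that same node — the sister group — is (isolate_33,isolate_45); its 2 tips in alphabetical order are the answer.

isolate_33, isolate_45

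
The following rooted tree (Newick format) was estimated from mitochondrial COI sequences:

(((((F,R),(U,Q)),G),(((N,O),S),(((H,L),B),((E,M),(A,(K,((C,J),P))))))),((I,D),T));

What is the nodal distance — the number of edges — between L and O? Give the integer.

7

The MRCA of L and O is the node subtending (((N,O),S),(((H,L),B),((E,M),(A,(K,((C,J),P)))))).
From L up to that node: 4 branches. From O up to the same node: 3 branches. Total: 4 + 3 = 7.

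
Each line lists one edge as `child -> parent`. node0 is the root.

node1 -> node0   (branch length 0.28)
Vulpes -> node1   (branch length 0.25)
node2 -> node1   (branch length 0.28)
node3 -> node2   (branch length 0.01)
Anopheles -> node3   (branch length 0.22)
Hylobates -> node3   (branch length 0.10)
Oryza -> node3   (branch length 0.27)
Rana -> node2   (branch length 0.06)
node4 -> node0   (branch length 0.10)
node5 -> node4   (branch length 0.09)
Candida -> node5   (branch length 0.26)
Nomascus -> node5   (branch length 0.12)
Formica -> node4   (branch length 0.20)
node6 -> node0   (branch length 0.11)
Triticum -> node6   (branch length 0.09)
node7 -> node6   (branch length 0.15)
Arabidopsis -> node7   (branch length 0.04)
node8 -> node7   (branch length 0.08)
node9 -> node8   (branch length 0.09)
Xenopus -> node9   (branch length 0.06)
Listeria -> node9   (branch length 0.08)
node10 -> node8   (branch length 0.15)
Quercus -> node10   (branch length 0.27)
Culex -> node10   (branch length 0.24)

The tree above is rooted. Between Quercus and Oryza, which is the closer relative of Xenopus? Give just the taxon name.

Quercus

The MRCA of Xenopus and Quercus subtends ((Xenopus,Listeria),(Quercus,Culex)) (4 taxa).
The MRCA of Xenopus and Oryza is the root, subtending the entire tree (14 taxa).
The first is nested inside the second, so Xenopus shares a more recent common ancestor with Quercus.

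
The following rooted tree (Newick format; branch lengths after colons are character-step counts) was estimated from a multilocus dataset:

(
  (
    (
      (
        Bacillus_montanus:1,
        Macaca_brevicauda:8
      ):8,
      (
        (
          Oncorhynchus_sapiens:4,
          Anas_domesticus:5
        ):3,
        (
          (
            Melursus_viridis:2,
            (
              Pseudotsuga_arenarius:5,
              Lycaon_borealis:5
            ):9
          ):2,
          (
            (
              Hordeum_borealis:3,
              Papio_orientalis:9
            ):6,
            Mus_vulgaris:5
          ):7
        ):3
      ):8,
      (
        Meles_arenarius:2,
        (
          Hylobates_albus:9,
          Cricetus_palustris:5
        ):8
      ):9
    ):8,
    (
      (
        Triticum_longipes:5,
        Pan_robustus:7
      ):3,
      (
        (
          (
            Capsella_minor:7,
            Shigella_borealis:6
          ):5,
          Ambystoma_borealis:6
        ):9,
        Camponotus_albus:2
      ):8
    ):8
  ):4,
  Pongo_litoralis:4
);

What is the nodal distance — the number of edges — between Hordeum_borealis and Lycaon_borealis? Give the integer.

The MRCA of Hordeum_borealis and Lycaon_borealis is the node subtending ((Melursus_viridis,(Pseudotsuga_arenarius,Lycaon_borealis)),((Hordeum_borealis,Papio_orientalis),Mus_vulgaris)).
From Hordeum_borealis up to that node: 3 branches. From Lycaon_borealis up to the same node: 3 branches. Total: 3 + 3 = 6.

6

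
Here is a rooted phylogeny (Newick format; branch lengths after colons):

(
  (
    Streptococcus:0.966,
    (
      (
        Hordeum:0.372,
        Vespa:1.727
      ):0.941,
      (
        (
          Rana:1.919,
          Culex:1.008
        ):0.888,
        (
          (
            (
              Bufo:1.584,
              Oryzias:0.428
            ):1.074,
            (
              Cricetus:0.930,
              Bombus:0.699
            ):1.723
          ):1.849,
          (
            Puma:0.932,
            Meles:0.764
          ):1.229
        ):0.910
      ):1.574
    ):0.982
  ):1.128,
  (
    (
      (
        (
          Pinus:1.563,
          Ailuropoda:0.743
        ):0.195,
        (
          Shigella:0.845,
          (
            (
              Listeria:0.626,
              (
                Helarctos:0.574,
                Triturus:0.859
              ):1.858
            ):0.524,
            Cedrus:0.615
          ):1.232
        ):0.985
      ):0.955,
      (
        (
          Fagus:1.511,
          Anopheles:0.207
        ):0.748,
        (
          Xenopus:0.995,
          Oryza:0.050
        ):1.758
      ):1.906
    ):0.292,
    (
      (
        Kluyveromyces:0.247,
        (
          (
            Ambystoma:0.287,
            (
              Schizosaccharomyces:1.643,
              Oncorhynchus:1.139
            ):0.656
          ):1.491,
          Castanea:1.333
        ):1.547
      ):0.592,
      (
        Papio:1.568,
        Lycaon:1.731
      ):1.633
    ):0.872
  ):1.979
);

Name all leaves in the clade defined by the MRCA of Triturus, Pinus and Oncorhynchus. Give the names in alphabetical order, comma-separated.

Ailuropoda, Ambystoma, Anopheles, Castanea, Cedrus, Fagus, Helarctos, Kluyveromyces, Listeria, Lycaon, Oncorhynchus, Oryza, Papio, Pinus, Schizosaccharomyces, Shigella, Triturus, Xenopus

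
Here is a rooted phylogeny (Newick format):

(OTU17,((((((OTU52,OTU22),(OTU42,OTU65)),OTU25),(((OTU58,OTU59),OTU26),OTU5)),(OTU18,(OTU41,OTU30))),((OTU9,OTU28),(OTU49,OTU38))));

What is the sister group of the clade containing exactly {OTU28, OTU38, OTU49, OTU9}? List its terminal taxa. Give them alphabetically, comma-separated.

The clade containing exactly {OTU28, OTU38, OTU49, OTU9} attaches to the tree at the node subtending ((((((OTU52,OTU22),(OTU42,OTU65)),OTU25),(((OTU58,OTU59),OTU26),OTU5)),(OTU18,(OTU41,OTU30))),((OTU9,OTU28),(OTU49,OTU38))).
The other lineage descending from that same node — the sister group — is (((((OTU52,OTU22),(OTU42,OTU65)),OTU25),(((OTU58,OTU59),OTU26),OTU5)),(OTU18,(OTU41,OTU30))); its 12 tips in alphabetical order are the answer.

OTU18, OTU22, OTU25, OTU26, OTU30, OTU41, OTU42, OTU5, OTU52, OTU58, OTU59, OTU65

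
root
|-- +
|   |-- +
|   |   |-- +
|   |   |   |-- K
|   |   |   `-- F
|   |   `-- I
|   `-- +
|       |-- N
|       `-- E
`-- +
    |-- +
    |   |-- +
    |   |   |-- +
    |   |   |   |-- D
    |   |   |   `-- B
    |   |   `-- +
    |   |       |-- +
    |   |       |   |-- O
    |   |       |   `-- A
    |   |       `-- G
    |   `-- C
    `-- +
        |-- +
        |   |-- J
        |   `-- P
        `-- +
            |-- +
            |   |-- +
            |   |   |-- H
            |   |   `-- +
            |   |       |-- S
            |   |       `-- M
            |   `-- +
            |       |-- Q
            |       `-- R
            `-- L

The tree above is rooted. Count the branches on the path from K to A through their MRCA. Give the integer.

The MRCA of K and A is the root of the tree.
From K up to that node: 4 branches. From A up to the same node: 6 branches. Total: 4 + 6 = 10.

10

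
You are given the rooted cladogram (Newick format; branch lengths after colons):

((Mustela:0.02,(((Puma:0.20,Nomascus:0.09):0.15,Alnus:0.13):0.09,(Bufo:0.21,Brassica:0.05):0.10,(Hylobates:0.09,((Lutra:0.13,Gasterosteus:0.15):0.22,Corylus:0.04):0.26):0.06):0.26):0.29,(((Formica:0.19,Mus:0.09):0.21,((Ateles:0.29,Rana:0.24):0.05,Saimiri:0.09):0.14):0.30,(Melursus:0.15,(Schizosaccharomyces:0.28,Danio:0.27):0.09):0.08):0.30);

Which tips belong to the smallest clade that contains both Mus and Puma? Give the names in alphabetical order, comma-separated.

Tracing Mus: it sits inside (Formica,Mus).
Tracing Puma: it sits inside (Puma,Nomascus).
The smallest clade enclosing both is the whole tree (their MRCA is the root), so the answer is all 18 tips in alphabetical order.

Alnus, Ateles, Brassica, Bufo, Corylus, Danio, Formica, Gasterosteus, Hylobates, Lutra, Melursus, Mus, Mustela, Nomascus, Puma, Rana, Saimiri, Schizosaccharomyces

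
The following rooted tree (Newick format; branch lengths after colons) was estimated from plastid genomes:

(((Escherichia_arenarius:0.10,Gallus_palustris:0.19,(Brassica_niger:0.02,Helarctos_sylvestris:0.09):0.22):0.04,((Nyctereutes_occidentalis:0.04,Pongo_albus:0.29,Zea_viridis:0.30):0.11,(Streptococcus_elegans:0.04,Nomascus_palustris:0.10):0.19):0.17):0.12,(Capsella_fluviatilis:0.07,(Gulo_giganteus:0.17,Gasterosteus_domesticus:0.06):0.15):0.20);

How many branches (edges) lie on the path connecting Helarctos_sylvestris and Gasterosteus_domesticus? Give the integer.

The MRCA of Helarctos_sylvestris and Gasterosteus_domesticus is the root of the tree.
From Helarctos_sylvestris up to that node: 4 branches. From Gasterosteus_domesticus up to the same node: 3 branches. Total: 4 + 3 = 7.

7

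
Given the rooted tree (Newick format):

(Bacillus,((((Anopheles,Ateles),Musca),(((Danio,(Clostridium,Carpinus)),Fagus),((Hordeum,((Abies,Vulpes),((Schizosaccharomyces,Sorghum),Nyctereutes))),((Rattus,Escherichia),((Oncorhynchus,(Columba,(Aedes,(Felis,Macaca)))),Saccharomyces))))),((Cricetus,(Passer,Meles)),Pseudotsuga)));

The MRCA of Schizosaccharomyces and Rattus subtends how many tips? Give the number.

The MRCA of Schizosaccharomyces and Rattus is the node subtending ((Hordeum,((Abies,Vulpes),((Schizosaccharomyces,Sorghum),Nyctereutes))),((Rattus,Escherichia),((Oncorhynchus,(Columba,(Aedes,(Felis,Macaca)))),Saccharomyces))).
That clade contains 14 terminal taxa: Abies, Aedes, Columba, Escherichia, Felis, Hordeum, Macaca, Nyctereutes, Oncorhynchus, Rattus, Saccharomyces, Schizosaccharomyces, Sorghum, Vulpes.

14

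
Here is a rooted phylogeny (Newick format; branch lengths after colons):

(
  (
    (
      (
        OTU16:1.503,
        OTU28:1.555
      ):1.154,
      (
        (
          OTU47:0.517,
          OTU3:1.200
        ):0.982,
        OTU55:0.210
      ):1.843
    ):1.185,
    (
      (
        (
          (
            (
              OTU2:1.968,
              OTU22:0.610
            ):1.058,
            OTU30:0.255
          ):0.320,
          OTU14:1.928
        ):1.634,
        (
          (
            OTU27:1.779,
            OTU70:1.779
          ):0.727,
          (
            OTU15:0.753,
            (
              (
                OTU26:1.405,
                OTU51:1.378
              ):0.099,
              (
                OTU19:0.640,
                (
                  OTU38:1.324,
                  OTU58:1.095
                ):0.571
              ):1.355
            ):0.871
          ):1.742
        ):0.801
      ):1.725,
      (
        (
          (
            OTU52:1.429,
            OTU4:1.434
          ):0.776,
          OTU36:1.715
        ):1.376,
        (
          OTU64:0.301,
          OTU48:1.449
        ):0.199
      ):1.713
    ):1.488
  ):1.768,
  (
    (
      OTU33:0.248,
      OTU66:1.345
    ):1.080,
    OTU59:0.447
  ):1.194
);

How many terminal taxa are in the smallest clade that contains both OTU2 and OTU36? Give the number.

17

The MRCA of OTU2 and OTU36 is the node subtending (((((OTU2,OTU22),OTU30),OTU14),((OTU27,OTU70),(OTU15,((OTU26,OTU51),(OTU19,(OTU38,OTU58)))))),(((OTU52,OTU4),OTU36),(OTU64,OTU48))).
That clade contains 17 terminal taxa: OTU14, OTU15, OTU19, OTU2, OTU22, OTU26, OTU27, OTU30, OTU36, OTU38, OTU4, OTU48, OTU51, OTU52, OTU58, OTU64, OTU70.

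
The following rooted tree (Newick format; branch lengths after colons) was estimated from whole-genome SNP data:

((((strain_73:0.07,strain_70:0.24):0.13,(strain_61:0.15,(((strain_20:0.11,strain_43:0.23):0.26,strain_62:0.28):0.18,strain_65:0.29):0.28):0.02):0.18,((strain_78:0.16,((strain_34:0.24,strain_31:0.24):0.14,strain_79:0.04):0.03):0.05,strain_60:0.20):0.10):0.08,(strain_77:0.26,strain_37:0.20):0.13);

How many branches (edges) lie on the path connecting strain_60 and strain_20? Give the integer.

8

The MRCA of strain_60 and strain_20 is the node subtending (((strain_73,strain_70),(strain_61,(((strain_20,strain_43),strain_62),strain_65))),((strain_78,((strain_34,strain_31),strain_79)),strain_60)).
From strain_60 up to that node: 2 branches. From strain_20 up to the same node: 6 branches. Total: 2 + 6 = 8.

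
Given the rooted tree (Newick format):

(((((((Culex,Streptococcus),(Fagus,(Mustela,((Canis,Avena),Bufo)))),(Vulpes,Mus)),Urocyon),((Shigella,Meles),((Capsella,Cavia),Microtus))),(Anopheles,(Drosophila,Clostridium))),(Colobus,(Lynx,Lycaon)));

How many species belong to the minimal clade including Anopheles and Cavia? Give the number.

The MRCA of Anopheles and Cavia is the node subtending ((((((Culex,Streptococcus),(Fagus,(Mustela,((Canis,Avena),Bufo)))),(Vulpes,Mus)),Urocyon),((Shigella,Meles),((Capsella,Cavia),Microtus))),(Anopheles,(Drosophila,Clostridium))).
That clade contains 18 terminal taxa: Anopheles, Avena, Bufo, Canis, Capsella, Cavia, Clostridium, Culex, Drosophila, Fagus, Meles, Microtus, Mus, Mustela, Shigella, Streptococcus, Urocyon, Vulpes.

18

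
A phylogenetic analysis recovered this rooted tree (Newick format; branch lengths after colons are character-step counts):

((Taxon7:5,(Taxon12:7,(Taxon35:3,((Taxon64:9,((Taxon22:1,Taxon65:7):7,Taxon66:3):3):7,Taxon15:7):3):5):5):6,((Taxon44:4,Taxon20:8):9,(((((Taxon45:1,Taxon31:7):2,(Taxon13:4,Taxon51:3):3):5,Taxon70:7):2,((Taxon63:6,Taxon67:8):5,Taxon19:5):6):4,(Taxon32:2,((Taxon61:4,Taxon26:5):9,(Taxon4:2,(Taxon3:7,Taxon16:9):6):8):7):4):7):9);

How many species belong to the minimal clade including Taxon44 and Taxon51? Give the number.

16

The MRCA of Taxon44 and Taxon51 is the node subtending ((Taxon44,Taxon20),(((((Taxon45,Taxon31),(Taxon13,Taxon51)),Taxon70),((Taxon63,Taxon67),Taxon19)),(Taxon32,((Taxon61,Taxon26),(Taxon4,(Taxon3,Taxon16)))))).
That clade contains 16 terminal taxa: Taxon13, Taxon16, Taxon19, Taxon20, Taxon26, Taxon3, Taxon31, Taxon32, Taxon4, Taxon44, Taxon45, Taxon51, Taxon61, Taxon63, Taxon67, Taxon70.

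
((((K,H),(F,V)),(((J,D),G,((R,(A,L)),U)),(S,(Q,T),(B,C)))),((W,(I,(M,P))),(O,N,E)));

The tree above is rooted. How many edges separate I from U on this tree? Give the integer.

The MRCA of I and U is the root of the tree.
From I up to that node: 4 branches. From U up to the same node: 5 branches. Total: 4 + 5 = 9.

9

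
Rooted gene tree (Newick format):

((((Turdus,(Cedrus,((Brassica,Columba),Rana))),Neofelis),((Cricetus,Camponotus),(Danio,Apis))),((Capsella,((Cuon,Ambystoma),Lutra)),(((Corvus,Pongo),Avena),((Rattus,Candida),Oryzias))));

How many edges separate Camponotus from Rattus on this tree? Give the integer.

The MRCA of Camponotus and Rattus is the root of the tree.
From Camponotus up to that node: 4 branches. From Rattus up to the same node: 5 branches. Total: 4 + 5 = 9.

9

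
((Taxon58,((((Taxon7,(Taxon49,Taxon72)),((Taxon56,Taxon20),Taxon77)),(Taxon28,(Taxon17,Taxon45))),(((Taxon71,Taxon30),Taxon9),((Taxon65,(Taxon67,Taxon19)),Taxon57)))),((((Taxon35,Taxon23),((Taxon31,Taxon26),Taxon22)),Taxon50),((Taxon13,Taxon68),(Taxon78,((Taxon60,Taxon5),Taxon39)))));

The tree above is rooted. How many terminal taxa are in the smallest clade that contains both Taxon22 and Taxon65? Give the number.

The MRCA of Taxon22 and Taxon65 is the root, so the clade is the entire tree.
That clade contains 29 terminal taxa: Taxon13, Taxon17, Taxon19, Taxon20, Taxon22, Taxon23, Taxon26, Taxon28, Taxon30, Taxon31, Taxon35, Taxon39, Taxon45, Taxon49, Taxon5, Taxon50, Taxon56, Taxon57, Taxon58, Taxon60, Taxon65, Taxon67, Taxon68, Taxon7, Taxon71, Taxon72, Taxon77, Taxon78, Taxon9.

29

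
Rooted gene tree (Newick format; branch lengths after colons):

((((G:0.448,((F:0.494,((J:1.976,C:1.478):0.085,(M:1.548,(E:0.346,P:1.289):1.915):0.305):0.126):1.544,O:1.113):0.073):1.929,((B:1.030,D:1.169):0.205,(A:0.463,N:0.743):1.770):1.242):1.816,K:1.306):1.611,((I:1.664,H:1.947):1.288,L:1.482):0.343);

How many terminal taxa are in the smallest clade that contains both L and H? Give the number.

The MRCA of L and H is the node subtending ((I,H),L).
That clade contains 3 terminal taxa: H, I, L.

3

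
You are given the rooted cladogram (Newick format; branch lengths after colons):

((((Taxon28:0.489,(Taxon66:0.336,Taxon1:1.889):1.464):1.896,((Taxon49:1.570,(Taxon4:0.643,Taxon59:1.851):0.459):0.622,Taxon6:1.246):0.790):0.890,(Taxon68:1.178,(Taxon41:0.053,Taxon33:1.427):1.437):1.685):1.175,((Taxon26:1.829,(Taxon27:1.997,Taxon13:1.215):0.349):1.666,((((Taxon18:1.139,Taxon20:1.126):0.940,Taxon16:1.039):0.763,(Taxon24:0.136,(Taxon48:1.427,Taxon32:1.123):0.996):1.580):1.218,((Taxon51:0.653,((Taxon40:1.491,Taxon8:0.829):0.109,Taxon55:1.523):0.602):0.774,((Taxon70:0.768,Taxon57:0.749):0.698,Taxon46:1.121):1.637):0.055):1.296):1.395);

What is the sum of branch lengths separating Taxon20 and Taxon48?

The path runs Taxon20 → … → MRCA → … → Taxon48; the MRCA is the node subtending (((Taxon18,Taxon20),Taxon16),(Taxon24,(Taxon48,Taxon32))).
Branch lengths along that path: 1.126 + 0.940 + 0.763 + 1.580 + 0.996 + 1.427 = 6.832.

6.832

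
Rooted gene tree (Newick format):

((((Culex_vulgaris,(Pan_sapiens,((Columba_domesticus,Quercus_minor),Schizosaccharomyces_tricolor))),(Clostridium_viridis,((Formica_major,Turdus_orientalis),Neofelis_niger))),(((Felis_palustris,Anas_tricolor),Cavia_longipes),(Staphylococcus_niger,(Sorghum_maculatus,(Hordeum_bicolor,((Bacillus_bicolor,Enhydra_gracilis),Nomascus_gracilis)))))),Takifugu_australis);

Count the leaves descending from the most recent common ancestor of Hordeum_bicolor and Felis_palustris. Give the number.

The MRCA of Hordeum_bicolor and Felis_palustris is the node subtending (((Felis_palustris,Anas_tricolor),Cavia_longipes),(Staphylococcus_niger,(Sorghum_maculatus,(Hordeum_bicolor,((Bacillus_bicolor,Enhydra_gracilis),Nomascus_gracilis))))).
That clade contains 9 terminal taxa: Anas_tricolor, Bacillus_bicolor, Cavia_longipes, Enhydra_gracilis, Felis_palustris, Hordeum_bicolor, Nomascus_gracilis, Sorghum_maculatus, Staphylococcus_niger.

9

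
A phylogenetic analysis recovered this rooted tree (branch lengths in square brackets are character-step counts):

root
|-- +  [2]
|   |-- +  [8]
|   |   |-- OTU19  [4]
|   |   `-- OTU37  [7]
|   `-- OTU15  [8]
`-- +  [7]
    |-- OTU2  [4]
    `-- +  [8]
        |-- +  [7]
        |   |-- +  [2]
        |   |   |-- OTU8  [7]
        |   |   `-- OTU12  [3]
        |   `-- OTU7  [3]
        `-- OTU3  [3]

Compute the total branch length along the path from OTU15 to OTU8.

41

The path runs OTU15 → … → MRCA → … → OTU8; the MRCA is the root of the tree.
Branch lengths along that path: 8 + 2 + 7 + 8 + 7 + 2 + 7 = 41.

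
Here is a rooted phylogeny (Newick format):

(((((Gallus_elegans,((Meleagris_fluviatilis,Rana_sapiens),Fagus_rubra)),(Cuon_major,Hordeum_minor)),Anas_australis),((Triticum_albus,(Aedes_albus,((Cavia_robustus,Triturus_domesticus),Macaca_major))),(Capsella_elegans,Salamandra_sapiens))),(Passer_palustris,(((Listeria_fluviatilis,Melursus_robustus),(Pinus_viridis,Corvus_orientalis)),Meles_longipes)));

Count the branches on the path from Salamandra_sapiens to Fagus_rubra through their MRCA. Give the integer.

8

The MRCA of Salamandra_sapiens and Fagus_rubra is the node subtending ((((Gallus_elegans,((Meleagris_fluviatilis,Rana_sapiens),Fagus_rubra)),(Cuon_major,Hordeum_minor)),Anas_australis),((Triticum_albus,(Aedes_albus,((Cavia_robustus,Triturus_domesticus),Macaca_major))),(Capsella_elegans,Salamandra_sapiens))).
From Salamandra_sapiens up to that node: 3 branches. From Fagus_rubra up to the same node: 5 branches. Total: 3 + 5 = 8.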